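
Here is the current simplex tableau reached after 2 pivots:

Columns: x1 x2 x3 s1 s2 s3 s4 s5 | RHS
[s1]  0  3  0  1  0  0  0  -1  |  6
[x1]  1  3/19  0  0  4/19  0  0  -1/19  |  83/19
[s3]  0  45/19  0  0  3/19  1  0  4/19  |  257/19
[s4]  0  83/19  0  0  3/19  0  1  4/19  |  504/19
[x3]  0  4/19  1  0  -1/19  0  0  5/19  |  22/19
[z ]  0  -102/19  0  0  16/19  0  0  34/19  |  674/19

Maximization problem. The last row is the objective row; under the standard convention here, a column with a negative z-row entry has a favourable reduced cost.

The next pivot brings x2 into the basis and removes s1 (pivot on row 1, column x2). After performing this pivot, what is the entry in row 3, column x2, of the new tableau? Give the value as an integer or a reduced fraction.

0

Pivot element is row 1, column x2: 3.
Normalize row 1: new (row 1, x2) = 3/3 = 1.
row 3 ← row 3 − (45/19)·(new row 1): 45/19 − (45/19)·1 = 0.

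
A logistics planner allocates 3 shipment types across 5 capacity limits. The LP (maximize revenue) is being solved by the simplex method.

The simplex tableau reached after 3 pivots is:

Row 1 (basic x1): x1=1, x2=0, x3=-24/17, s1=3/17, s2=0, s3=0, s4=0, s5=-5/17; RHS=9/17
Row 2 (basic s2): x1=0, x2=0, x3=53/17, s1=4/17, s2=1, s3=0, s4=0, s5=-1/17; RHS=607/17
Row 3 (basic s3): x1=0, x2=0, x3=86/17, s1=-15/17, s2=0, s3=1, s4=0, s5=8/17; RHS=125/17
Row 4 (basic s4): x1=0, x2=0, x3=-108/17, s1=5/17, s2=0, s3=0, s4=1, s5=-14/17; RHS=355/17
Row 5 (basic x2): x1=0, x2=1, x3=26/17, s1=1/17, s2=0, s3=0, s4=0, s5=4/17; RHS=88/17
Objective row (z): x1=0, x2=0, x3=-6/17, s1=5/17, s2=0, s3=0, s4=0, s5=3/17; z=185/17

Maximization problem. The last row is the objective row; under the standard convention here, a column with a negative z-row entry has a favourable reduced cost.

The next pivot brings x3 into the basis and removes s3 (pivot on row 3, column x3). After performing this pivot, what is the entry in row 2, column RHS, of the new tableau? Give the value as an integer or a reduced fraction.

2681/86

Pivot element is row 3, column x3: 86/17.
Normalize row 3: new (row 3, RHS) = (125/17)/(86/17) = 125/86.
row 2 ← row 2 − (53/17)·(new row 3): 607/17 − (53/17)·(125/86) = 2681/86.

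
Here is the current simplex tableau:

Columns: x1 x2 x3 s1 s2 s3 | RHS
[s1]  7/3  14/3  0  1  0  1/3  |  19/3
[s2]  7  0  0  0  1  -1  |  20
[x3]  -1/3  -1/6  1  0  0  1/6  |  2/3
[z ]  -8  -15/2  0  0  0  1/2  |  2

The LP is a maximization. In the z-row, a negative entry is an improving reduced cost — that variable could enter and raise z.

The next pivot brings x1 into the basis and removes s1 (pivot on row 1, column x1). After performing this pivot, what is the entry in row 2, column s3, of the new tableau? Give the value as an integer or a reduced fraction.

Pivot element is row 1, column x1: 7/3.
Normalize row 1: new (row 1, s3) = (1/3)/(7/3) = 1/7.
row 2 ← row 2 − 7·(new row 1): -1 − 7·(1/7) = -2.

-2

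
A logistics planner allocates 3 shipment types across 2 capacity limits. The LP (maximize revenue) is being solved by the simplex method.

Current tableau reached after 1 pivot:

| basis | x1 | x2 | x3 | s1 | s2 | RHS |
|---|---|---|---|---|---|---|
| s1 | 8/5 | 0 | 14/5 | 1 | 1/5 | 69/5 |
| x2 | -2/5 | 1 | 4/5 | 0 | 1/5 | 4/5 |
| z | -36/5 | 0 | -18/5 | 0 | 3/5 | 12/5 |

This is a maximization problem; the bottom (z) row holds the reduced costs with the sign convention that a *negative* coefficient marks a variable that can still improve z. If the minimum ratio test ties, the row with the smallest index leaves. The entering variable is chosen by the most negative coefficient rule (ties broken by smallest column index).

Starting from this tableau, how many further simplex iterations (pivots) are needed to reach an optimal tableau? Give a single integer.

pivot: x1 in, s1 out → z = 129/2
No improving column remains; optimal.

1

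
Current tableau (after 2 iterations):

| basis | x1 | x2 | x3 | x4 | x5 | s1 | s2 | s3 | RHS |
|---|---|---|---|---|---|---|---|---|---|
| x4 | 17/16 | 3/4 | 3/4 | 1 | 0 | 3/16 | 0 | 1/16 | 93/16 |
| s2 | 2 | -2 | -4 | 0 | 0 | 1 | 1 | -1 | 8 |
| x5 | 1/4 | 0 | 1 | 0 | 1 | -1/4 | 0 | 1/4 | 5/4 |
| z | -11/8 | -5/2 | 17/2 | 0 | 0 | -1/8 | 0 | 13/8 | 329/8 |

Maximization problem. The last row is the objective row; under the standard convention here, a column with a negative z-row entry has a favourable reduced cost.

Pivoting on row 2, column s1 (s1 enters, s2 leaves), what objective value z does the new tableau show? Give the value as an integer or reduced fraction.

Minimum ratio for s1: 8/1 = 8.
z changes by −(z-row coeff of s1)·ratio = −(-1/8)·8 = 1.
New z = 329/8 + 1 = 337/8.

337/8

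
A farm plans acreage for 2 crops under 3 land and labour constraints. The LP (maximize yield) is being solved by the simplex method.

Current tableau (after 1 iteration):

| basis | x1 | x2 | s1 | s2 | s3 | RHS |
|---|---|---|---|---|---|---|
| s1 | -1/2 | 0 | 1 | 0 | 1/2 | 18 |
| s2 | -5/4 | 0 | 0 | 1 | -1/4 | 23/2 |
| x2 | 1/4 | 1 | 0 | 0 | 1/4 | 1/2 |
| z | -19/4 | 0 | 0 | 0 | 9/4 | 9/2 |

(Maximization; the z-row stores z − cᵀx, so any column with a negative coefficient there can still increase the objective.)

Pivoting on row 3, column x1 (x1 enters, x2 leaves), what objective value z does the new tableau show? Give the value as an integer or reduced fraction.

14

Minimum ratio for x1: (1/2)/(1/4) = 2.
z changes by −(z-row coeff of x1)·ratio = −(-19/4)·2 = 19/2.
New z = 9/2 + (19/2) = 14.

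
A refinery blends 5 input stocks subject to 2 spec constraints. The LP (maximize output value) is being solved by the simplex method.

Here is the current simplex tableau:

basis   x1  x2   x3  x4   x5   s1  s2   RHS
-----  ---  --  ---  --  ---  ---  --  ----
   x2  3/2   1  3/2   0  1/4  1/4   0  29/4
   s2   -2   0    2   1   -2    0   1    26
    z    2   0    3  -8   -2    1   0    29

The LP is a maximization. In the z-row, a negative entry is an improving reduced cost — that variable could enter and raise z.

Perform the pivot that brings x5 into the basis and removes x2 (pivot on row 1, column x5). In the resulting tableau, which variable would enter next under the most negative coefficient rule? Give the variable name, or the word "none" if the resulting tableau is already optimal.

x4

Pivot element 1/4. New z-row = old z-row − (-2)·(row 1/(1/4)).
Updated z-row coefficients: x1: 14, x2: 8, x3: 15, x4: -8, x5: 0, s1: 3, s2: 0.
The most negative is -8 in column x4, so x4 would enter next.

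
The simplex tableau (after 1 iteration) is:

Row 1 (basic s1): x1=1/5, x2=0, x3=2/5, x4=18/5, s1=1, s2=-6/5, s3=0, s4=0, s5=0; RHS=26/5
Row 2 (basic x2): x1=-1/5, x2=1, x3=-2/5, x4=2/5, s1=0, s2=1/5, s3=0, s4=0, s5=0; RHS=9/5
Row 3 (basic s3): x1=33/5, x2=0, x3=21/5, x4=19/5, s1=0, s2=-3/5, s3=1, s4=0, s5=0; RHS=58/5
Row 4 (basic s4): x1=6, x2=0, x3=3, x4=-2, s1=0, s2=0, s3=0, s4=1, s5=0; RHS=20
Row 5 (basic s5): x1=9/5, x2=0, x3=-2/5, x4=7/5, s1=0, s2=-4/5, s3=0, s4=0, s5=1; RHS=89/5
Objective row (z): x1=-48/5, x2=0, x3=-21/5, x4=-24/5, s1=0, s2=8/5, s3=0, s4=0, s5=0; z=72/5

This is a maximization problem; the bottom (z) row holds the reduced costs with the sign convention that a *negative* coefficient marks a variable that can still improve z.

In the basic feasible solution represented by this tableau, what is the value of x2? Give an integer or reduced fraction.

9/5

x2 is basic (row 2); its value is the RHS of that row: 9/5.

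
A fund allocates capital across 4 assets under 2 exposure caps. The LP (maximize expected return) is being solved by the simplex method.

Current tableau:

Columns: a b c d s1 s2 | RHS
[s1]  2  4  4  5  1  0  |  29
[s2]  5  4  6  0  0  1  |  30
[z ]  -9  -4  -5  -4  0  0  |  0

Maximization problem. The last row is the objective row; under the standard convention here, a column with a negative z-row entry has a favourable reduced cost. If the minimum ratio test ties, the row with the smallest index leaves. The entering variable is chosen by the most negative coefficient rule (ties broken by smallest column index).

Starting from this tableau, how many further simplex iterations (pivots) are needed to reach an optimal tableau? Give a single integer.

pivot: a in, s2 out → z = 54
pivot: d in, s1 out → z = 338/5
No improving column remains; optimal.

2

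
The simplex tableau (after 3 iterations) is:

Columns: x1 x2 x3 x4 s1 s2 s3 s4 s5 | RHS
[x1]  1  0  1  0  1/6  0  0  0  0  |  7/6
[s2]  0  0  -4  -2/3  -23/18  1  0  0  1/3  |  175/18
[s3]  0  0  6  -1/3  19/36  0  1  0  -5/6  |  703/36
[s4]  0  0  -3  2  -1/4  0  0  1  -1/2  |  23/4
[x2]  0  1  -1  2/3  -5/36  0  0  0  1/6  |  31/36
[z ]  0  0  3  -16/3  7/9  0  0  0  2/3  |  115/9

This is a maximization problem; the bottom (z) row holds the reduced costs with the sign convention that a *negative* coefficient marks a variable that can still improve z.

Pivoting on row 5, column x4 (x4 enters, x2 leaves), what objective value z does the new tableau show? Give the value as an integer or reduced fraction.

59/3

Minimum ratio for x4: (31/36)/(2/3) = 31/24.
z changes by −(z-row coeff of x4)·ratio = −(-16/3)·(31/24) = 62/9.
New z = 115/9 + (62/9) = 59/3.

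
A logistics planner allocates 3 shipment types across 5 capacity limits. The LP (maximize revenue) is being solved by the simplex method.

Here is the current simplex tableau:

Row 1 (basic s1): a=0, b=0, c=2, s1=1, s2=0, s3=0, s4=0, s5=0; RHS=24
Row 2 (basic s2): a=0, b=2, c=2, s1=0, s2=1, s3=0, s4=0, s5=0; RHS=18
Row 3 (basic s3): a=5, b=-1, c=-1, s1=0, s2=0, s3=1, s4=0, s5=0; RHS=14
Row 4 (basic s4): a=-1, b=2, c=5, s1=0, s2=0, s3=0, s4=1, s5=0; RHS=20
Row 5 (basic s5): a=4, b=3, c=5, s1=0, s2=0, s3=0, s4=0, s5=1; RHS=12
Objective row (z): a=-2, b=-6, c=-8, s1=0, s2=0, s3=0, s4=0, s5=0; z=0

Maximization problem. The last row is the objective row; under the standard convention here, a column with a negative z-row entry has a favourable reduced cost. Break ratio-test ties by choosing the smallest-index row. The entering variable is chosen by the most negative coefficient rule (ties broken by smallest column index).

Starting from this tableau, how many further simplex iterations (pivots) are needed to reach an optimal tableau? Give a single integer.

2

pivot: c in, s5 out → z = 96/5
pivot: b in, c out → z = 24
No improving column remains; optimal.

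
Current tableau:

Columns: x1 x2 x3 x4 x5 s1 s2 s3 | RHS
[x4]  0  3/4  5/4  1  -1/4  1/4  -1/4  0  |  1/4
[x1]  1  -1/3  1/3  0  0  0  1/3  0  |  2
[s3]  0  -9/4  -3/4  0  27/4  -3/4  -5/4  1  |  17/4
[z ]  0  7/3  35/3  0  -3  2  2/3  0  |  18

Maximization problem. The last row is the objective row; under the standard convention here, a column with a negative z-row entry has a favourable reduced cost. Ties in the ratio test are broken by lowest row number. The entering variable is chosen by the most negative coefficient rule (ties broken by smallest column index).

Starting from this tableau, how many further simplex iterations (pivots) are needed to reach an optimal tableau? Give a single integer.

pivot: x5 in, s3 out → z = 179/9
No improving column remains; optimal.

1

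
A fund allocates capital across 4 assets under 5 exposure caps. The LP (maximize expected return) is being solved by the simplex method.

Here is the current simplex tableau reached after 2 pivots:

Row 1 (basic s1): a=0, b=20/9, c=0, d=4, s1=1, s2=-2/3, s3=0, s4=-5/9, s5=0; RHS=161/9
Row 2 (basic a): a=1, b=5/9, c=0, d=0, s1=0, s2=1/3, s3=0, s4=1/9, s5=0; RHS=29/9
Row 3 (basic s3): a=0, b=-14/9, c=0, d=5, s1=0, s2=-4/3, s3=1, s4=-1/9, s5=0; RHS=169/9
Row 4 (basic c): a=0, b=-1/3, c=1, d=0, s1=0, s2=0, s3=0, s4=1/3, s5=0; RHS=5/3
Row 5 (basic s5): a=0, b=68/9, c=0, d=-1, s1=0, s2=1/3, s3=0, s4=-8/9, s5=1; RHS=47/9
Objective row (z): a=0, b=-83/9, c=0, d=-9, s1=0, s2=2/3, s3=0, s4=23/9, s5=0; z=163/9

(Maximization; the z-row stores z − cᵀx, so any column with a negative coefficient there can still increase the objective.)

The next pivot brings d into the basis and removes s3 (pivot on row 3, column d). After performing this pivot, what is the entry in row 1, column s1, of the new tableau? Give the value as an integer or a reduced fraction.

Pivot element is row 3, column d: 5.
Normalize row 3: new (row 3, s1) = 0/5 = 0.
row 1 ← row 1 − 4·(new row 3): 1 − 4·0 = 1.

1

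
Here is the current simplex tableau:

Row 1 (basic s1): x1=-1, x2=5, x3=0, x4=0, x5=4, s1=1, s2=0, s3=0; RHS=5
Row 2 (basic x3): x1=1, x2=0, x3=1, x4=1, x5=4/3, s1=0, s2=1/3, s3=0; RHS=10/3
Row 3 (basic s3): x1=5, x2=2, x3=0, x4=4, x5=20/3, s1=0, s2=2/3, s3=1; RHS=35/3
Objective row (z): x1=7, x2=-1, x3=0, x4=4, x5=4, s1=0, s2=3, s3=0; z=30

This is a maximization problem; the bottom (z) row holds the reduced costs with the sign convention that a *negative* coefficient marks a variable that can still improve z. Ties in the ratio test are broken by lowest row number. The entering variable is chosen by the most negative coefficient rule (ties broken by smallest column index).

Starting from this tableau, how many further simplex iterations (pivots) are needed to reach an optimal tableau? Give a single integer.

pivot: x2 in, s1 out → z = 31
No improving column remains; optimal.

1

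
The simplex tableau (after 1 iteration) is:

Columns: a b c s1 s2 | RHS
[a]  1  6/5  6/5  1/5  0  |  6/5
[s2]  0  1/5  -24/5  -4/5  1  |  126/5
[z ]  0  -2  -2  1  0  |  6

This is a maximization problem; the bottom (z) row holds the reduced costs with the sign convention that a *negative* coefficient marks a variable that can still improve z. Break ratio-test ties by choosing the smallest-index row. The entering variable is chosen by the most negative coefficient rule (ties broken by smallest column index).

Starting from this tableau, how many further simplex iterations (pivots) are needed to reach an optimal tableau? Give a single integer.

1

pivot: b in, a out → z = 8
No improving column remains; optimal.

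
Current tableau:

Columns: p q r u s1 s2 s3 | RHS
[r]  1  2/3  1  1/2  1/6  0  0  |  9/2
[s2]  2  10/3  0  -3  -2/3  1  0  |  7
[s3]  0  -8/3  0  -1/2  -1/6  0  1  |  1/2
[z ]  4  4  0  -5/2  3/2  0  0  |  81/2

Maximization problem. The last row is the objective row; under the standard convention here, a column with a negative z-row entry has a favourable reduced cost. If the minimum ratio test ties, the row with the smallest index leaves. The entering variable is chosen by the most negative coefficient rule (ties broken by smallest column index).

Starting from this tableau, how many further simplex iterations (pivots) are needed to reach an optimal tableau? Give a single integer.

1

pivot: u in, r out → z = 63
No improving column remains; optimal.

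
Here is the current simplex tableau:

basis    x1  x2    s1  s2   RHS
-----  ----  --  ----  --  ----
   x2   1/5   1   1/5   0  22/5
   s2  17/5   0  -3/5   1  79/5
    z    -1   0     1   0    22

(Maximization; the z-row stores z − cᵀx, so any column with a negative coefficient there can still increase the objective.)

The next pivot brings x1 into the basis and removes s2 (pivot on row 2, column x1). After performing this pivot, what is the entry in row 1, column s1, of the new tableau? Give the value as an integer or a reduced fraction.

4/17

Pivot element is row 2, column x1: 17/5.
Normalize row 2: new (row 2, s1) = (-3/5)/(17/5) = -3/17.
row 1 ← row 1 − (1/5)·(new row 2): 1/5 − (1/5)·(-3/17) = 4/17.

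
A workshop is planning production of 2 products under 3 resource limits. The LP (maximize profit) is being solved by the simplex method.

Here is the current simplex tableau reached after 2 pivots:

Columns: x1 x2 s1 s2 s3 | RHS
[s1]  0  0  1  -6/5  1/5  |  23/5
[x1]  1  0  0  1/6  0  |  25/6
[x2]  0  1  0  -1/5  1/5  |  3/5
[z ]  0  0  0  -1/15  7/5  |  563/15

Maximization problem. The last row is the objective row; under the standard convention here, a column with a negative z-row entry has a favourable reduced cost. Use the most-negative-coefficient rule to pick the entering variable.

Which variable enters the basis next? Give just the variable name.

Objective-row coefficients: x1: 0, x2: 0, s1: 0, s2: -1/15, s3: 7/5.
The most negative is -1/15 in column s2, so s2 enters.

s2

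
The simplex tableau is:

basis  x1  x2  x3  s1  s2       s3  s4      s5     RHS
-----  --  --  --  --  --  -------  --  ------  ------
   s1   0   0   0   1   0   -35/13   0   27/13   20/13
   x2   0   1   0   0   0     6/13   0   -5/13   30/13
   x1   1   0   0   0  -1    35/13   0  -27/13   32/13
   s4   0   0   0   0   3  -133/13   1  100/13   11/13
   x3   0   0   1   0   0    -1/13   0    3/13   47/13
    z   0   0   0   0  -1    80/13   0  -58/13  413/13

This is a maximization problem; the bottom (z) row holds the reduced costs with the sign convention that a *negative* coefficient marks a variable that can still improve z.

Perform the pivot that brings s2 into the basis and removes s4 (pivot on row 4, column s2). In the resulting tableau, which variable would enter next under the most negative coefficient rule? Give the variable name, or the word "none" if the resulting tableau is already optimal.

Pivot element 3. New z-row = old z-row − (-1)·(row 4/3).
Updated z-row coefficients: x1: 0, x2: 0, x3: 0, s1: 0, s2: 0, s3: 107/39, s4: 1/3, s5: -74/39.
The most negative is -74/39 in column s5, so s5 would enter next.

s5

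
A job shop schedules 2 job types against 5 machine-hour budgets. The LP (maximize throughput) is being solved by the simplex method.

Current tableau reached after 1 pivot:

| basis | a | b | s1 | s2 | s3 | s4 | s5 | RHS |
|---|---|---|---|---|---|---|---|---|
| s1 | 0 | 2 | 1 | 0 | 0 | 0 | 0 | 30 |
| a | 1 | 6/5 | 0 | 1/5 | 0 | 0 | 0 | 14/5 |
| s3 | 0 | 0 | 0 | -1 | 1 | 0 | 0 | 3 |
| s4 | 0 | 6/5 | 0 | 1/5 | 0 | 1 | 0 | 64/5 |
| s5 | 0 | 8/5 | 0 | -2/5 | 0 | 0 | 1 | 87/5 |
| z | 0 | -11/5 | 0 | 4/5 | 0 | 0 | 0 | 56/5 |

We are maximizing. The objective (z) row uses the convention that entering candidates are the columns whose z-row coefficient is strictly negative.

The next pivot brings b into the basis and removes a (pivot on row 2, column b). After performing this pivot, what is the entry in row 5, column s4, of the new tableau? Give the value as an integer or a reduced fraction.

Pivot element is row 2, column b: 6/5.
Normalize row 2: new (row 2, s4) = 0/(6/5) = 0.
row 5 ← row 5 − (8/5)·(new row 2): 0 − (8/5)·0 = 0.

0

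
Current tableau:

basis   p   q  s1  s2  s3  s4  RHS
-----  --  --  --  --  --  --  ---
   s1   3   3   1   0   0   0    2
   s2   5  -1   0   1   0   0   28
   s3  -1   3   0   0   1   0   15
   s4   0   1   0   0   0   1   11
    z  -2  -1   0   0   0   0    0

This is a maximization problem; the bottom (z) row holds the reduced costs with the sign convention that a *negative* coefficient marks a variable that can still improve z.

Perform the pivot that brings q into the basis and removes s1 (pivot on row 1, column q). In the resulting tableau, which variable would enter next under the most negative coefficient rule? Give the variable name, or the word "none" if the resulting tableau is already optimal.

Pivot element 3. New z-row = old z-row − (-1)·(row 1/3).
Updated z-row coefficients: p: -1, q: 0, s1: 1/3, s2: 0, s3: 0, s4: 0.
The most negative is -1 in column p, so p would enter next.

p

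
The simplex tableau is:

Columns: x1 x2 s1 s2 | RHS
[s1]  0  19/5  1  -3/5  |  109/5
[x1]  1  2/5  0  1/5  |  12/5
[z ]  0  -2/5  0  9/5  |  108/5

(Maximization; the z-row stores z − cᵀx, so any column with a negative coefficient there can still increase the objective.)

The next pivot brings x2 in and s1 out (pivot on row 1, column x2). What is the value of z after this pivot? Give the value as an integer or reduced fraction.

Minimum ratio for x2: (109/5)/(19/5) = 109/19.
z changes by −(z-row coeff of x2)·ratio = −(-2/5)·(109/19) = 218/95.
New z = 108/5 + (218/95) = 454/19.

454/19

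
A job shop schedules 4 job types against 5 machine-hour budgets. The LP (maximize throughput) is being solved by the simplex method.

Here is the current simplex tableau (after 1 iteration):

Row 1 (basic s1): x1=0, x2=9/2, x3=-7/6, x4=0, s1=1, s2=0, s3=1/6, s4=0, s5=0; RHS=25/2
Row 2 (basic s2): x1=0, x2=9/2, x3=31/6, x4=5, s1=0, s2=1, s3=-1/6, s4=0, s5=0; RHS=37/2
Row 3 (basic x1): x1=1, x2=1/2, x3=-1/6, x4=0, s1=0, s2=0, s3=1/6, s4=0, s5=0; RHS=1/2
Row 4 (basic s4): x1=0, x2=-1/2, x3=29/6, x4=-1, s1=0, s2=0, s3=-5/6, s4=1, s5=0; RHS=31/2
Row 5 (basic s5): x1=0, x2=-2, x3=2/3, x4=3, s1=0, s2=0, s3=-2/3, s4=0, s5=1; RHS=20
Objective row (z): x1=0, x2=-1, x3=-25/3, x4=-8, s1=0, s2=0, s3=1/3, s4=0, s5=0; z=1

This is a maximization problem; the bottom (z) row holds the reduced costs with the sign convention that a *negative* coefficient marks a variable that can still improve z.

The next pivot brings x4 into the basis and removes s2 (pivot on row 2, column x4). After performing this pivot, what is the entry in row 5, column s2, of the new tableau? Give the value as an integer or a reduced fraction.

-3/5

Pivot element is row 2, column x4: 5.
Normalize row 2: new (row 2, s2) = 1/5 = 1/5.
row 5 ← row 5 − 3·(new row 2): 0 − 3·(1/5) = -3/5.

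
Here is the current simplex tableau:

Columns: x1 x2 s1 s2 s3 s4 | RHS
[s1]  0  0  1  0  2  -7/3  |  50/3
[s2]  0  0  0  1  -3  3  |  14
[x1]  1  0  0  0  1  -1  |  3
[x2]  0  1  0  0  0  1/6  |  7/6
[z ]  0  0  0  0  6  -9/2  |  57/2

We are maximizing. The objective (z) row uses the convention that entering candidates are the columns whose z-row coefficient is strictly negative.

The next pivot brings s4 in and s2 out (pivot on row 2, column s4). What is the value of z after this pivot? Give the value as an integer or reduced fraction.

99/2

Minimum ratio for s4: 14/3 = 14/3.
z changes by −(z-row coeff of s4)·ratio = −(-9/2)·(14/3) = 21.
New z = 57/2 + 21 = 99/2.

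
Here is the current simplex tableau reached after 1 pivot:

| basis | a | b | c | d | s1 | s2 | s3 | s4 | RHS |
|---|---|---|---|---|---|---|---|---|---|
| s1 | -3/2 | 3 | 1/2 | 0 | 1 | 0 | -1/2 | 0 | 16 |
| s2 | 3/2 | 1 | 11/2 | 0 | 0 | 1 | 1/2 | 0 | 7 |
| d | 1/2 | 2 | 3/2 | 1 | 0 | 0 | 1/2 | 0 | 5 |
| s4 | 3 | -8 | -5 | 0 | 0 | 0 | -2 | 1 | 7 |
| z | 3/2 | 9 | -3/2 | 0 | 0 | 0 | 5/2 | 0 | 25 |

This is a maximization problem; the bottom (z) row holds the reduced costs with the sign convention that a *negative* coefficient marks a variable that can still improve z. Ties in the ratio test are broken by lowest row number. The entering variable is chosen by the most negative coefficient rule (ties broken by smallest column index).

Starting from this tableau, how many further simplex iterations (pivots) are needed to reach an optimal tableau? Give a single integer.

pivot: c in, s2 out → z = 296/11
No improving column remains; optimal.

1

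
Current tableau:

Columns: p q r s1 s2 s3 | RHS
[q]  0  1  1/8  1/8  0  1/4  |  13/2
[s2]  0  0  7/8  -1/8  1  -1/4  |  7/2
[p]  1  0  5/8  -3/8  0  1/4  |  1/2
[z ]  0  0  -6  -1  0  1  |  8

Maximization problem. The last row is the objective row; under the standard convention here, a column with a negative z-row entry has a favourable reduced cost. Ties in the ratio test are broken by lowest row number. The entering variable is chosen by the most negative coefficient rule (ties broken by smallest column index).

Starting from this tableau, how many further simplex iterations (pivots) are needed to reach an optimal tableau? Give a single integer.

3

pivot: r in, p out → z = 64/5
pivot: s1 in, s2 out → z = 45
pivot: p in, q out → z = 110
No improving column remains; optimal.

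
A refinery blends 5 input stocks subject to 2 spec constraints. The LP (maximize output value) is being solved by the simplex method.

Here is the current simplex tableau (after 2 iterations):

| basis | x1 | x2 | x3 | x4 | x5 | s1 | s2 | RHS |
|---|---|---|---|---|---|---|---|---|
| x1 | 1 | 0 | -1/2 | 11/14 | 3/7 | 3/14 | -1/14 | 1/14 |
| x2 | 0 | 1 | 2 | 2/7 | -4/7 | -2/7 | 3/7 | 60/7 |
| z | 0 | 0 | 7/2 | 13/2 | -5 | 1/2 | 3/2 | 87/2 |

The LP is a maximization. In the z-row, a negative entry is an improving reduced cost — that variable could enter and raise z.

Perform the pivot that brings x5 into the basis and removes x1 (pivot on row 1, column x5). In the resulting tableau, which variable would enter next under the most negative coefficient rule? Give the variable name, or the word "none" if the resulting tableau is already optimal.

x3

Pivot element 3/7. New z-row = old z-row − (-5)·(row 1/(3/7)).
Updated z-row coefficients: x1: 35/3, x2: 0, x3: -7/3, x4: 47/3, x5: 0, s1: 3, s2: 2/3.
The most negative is -7/3 in column x3, so x3 would enter next.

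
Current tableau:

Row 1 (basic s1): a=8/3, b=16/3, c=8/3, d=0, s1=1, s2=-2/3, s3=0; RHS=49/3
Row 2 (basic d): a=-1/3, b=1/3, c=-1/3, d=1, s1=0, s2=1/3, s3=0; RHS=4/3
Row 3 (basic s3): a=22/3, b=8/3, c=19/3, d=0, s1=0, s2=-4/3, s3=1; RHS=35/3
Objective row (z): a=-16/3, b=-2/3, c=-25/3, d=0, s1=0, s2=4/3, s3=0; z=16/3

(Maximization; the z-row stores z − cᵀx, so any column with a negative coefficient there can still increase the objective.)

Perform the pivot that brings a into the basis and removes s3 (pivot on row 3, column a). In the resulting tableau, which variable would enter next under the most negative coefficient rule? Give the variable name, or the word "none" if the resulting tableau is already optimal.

c

Pivot element 22/3. New z-row = old z-row − (-16/3)·(row 3/(22/3)).
Updated z-row coefficients: a: 0, b: 14/11, c: -41/11, d: 0, s1: 0, s2: 4/11, s3: 8/11.
The most negative is -41/11 in column c, so c would enter next.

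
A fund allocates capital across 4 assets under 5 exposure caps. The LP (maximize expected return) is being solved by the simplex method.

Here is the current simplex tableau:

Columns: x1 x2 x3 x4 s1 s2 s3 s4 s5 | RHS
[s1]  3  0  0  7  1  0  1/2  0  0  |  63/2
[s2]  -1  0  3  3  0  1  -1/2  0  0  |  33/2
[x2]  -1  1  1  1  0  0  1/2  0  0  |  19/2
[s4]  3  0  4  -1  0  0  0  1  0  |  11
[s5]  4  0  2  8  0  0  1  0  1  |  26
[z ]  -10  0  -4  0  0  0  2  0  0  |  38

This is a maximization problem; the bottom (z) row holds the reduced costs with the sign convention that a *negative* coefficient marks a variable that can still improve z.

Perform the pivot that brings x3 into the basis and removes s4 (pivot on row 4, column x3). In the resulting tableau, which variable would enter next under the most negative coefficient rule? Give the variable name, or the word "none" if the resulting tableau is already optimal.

Pivot element 4. New z-row = old z-row − (-4)·(row 4/4).
Updated z-row coefficients: x1: -7, x2: 0, x3: 0, x4: -1, s1: 0, s2: 0, s3: 2, s4: 1, s5: 0.
The most negative is -7 in column x1, so x1 would enter next.

x1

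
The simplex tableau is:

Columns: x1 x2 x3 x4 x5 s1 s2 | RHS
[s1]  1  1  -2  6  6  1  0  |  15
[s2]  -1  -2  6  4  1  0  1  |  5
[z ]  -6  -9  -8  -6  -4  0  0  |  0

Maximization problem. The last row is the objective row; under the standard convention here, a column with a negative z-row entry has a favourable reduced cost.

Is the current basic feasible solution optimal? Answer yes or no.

Column x1 has objective-row coefficient -6, which is negative; an improving pivot exists, so not yet optimal.

no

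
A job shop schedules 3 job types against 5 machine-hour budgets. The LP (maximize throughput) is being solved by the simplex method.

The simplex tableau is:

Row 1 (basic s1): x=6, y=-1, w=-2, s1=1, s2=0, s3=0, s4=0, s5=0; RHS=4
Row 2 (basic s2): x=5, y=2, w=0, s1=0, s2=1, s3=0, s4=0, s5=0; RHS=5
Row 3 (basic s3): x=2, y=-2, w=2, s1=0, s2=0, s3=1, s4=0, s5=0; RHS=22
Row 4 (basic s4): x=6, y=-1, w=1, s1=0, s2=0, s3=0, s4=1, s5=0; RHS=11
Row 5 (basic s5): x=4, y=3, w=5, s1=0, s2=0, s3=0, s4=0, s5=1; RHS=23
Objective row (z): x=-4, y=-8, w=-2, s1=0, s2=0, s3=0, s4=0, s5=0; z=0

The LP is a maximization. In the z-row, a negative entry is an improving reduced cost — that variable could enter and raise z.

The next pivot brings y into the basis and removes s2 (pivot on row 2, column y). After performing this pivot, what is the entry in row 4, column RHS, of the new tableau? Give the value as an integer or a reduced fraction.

27/2

Pivot element is row 2, column y: 2.
Normalize row 2: new (row 2, RHS) = 5/2 = 5/2.
row 4 ← row 4 − (-1)·(new row 2): 11 − (-1)·(5/2) = 27/2.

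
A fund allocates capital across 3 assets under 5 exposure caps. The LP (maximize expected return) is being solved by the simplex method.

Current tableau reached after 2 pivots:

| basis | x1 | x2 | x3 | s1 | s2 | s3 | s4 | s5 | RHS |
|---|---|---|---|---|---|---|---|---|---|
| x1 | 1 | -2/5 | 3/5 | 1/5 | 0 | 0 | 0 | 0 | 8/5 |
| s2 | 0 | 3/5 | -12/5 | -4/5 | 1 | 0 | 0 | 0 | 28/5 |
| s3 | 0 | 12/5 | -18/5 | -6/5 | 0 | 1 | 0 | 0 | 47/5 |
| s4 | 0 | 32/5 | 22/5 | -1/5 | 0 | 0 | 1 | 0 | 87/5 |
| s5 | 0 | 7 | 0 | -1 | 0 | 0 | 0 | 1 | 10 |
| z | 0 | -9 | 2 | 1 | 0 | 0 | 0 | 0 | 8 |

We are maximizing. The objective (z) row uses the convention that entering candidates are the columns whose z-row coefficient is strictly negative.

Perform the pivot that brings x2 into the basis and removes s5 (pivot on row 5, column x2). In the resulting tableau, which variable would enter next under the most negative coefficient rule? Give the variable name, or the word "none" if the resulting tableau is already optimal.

s1

Pivot element 7. New z-row = old z-row − (-9)·(row 5/7).
Updated z-row coefficients: x1: 0, x2: 0, x3: 2, s1: -2/7, s2: 0, s3: 0, s4: 0, s5: 9/7.
The most negative is -2/7 in column s1, so s1 would enter next.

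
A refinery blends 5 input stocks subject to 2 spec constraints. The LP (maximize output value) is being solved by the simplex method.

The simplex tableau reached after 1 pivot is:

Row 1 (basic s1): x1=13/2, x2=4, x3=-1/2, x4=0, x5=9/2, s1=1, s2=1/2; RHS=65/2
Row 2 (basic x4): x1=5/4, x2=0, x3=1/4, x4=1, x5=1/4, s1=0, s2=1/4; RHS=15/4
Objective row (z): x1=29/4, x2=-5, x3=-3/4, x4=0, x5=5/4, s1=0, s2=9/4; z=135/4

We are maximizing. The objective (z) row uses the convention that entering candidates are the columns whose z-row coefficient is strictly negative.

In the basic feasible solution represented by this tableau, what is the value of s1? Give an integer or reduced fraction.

65/2

s1 is basic (row 1); its value is the RHS of that row: 65/2.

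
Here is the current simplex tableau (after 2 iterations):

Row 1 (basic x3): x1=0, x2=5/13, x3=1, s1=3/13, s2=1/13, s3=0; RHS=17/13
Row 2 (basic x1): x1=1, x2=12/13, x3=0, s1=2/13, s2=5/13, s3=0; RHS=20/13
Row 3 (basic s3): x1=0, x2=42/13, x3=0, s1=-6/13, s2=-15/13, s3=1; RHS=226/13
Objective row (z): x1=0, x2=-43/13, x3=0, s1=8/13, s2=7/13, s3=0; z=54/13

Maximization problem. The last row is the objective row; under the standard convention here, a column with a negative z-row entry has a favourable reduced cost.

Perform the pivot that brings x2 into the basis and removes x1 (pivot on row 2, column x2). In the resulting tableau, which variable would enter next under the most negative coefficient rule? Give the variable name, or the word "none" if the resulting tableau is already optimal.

Pivot element 12/13. New z-row = old z-row − (-43/13)·(row 2/(12/13)).
Updated z-row coefficients: x1: 43/12, x2: 0, x3: 0, s1: 7/6, s2: 23/12, s3: 0.
No coefficient is strictly negative; the tableau after this pivot is optimal.

none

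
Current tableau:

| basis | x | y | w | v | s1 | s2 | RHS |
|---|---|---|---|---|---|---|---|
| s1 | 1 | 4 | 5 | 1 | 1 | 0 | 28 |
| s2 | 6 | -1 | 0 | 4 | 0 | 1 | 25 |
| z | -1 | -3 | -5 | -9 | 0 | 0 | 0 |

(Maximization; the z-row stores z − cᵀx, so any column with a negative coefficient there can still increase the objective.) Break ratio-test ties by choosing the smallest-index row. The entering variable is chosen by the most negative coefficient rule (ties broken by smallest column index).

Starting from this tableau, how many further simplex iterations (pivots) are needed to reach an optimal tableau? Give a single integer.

2

pivot: v in, s2 out → z = 225/4
pivot: y in, s1 out → z = 1413/17
No improving column remains; optimal.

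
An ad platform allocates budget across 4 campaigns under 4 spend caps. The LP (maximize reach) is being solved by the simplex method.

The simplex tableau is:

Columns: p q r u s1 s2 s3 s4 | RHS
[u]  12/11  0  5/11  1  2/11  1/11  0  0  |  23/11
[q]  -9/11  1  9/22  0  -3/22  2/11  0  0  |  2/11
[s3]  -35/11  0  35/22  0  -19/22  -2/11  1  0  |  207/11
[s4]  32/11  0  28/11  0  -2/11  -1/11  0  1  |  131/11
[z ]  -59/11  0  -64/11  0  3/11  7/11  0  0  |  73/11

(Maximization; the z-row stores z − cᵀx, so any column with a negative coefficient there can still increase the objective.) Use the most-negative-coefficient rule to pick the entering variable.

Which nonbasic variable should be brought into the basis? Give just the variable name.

Objective-row coefficients: p: -59/11, q: 0, r: -64/11, u: 0, s1: 3/11, s2: 7/11, s3: 0, s4: 0.
The most negative is -64/11 in column r, so r enters.

r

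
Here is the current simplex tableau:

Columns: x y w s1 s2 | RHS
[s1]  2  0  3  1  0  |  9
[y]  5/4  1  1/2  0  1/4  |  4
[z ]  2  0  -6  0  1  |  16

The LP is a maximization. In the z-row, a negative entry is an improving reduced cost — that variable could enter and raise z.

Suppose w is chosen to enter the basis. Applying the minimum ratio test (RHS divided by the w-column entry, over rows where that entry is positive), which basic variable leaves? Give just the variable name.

Ratios: row 1 (s1): 9/3 = 3; row 2 (y): 4/(1/2) = 8.
Minimum ratio 3 is in the s1 row, so s1 leaves.

s1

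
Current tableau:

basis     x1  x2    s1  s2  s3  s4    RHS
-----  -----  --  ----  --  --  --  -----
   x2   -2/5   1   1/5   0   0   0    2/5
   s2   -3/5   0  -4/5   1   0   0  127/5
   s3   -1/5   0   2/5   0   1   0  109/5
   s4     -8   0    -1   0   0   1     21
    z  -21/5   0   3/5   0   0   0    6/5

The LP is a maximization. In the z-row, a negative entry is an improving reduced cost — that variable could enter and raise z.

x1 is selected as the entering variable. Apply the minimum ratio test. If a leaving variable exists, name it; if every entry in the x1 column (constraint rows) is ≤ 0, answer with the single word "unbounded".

unbounded

x1-column entries: row 1: -2/5, row 2: -3/5, row 3: -1/5, row 4: -8. All ≤ 0, so x1 can increase without bound; the LP is unbounded in this direction.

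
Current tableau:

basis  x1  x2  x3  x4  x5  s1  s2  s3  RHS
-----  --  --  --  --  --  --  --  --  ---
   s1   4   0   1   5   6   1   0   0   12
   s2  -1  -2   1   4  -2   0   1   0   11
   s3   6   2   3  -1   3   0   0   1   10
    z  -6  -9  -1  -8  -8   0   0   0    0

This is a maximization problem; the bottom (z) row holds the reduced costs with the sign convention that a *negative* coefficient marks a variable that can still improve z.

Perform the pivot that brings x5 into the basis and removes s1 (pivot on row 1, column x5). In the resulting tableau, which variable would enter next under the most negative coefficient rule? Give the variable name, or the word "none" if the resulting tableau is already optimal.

x2

Pivot element 6. New z-row = old z-row − (-8)·(row 1/6).
Updated z-row coefficients: x1: -2/3, x2: -9, x3: 1/3, x4: -4/3, x5: 0, s1: 4/3, s2: 0, s3: 0.
The most negative is -9 in column x2, so x2 would enter next.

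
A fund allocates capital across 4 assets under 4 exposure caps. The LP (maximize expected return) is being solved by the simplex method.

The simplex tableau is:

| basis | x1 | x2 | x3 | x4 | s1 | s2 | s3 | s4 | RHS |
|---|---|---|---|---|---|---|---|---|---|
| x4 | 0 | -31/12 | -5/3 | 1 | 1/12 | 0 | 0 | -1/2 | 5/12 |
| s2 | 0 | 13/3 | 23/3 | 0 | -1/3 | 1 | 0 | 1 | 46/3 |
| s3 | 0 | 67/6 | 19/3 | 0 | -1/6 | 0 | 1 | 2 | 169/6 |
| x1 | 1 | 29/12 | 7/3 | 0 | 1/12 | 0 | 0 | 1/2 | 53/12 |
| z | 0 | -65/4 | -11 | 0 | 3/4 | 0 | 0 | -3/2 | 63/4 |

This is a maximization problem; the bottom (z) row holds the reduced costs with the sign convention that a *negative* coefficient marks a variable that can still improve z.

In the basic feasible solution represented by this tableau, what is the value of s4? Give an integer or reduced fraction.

s4 is nonbasic (not in the basis column), so its value in the current BFS is 0.

0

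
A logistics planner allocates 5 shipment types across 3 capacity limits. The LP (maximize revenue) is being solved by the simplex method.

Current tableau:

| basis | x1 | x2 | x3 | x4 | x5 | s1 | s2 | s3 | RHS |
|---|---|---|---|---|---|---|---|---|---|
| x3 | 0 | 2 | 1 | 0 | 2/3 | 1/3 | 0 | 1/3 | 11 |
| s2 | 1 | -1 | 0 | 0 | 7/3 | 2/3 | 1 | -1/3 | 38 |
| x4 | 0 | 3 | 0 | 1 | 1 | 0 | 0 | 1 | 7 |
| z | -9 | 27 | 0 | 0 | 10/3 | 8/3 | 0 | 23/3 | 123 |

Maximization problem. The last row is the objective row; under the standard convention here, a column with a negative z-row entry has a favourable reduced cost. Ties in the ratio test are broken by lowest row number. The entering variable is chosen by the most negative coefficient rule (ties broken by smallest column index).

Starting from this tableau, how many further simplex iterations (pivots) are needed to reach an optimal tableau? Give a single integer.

pivot: x1 in, s2 out → z = 465
No improving column remains; optimal.

1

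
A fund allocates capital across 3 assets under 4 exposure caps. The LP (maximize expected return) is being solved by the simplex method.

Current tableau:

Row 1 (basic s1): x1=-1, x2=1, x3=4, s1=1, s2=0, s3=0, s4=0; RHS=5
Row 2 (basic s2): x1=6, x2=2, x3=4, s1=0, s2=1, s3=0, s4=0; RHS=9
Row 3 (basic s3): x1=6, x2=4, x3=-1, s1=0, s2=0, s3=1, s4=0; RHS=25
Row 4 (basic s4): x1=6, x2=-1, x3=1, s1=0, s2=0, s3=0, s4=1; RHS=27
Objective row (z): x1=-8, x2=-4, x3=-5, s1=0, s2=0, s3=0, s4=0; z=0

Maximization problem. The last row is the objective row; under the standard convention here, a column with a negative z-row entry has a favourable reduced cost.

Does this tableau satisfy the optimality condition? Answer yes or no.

Column x1 has objective-row coefficient -8, which is negative; an improving pivot exists, so not yet optimal.

no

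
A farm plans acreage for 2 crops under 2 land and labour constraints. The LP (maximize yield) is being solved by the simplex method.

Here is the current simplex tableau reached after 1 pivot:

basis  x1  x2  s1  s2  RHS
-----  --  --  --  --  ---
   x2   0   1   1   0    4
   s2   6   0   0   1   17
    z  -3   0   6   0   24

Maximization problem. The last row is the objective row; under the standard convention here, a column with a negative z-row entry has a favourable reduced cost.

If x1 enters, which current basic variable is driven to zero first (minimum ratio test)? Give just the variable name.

s2

Ratios: row 1 (x2): entry 0 ≤ 0, skip; row 2 (s2): 17/6 = 17/6.
Minimum ratio 17/6 is in the s2 row, so s2 leaves.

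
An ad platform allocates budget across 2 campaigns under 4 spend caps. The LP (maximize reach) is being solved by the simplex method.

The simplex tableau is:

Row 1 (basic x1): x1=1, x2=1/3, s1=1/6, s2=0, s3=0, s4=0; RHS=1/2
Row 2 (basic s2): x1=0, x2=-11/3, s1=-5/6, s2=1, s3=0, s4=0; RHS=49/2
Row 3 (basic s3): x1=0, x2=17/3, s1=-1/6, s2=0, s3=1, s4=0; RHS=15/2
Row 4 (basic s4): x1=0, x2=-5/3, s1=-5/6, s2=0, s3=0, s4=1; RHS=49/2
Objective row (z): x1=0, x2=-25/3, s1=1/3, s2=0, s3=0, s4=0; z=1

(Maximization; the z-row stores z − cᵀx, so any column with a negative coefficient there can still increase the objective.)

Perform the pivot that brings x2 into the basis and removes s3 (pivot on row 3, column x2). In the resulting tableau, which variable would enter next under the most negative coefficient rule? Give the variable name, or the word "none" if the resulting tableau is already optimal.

none

Pivot element 17/3. New z-row = old z-row − (-25/3)·(row 3/(17/3)).
Updated z-row coefficients: x1: 0, x2: 0, s1: 3/34, s2: 0, s3: 25/17, s4: 0.
No coefficient is strictly negative; the tableau after this pivot is optimal.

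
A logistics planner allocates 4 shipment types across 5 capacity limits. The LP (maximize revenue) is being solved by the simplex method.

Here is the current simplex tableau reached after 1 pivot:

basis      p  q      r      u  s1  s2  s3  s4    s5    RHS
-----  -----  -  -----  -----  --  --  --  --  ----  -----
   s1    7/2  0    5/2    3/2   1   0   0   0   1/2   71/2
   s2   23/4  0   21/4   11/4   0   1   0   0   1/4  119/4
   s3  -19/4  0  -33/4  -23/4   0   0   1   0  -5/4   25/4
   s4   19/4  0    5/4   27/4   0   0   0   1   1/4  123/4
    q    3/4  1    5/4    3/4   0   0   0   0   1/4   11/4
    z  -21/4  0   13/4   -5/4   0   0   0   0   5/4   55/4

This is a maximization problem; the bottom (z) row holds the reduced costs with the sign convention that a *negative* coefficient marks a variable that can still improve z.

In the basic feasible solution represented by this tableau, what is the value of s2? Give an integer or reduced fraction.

119/4

s2 is basic (row 2); its value is the RHS of that row: 119/4.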